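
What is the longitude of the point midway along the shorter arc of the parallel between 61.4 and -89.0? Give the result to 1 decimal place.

Signed shortest Δλ from +61.4° to -89.0° is -150.4°.
Midpoint longitude = +61.4° + (-150.4°)/2 = +61.4° − 75.2° = -13.8°.

-13.8°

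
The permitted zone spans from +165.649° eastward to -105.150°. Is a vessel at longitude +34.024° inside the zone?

No

Band width going east from +165.649° to -105.150°: ((-105.150 − 165.649) mod 360) = 89.201°.
Offset of +34.024° east of the west edge: ((34.024 − 165.649) mod 360) = 228.375°.
228.375° > 89.201° ⇒ outside.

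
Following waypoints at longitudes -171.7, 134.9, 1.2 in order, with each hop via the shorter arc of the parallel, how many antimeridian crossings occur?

Leg 1: -171.7° → +134.9°, shortest Δλ = -53.4° (west) — crosses 180°.
Leg 2: +134.9° → +1.2°, shortest Δλ = -133.7° (west) — does not cross 180°.
Total crossings: 1.

1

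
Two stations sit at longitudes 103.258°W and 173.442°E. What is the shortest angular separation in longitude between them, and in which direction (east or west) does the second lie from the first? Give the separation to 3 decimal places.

83.300° west

Raw difference: 173.442 − -103.258 = 276.7°.
Normalise into (−180°, 180°]: 276.7° − 360° = -83.3°.
Negative ⇒ the second point lies to the west; separation 83.300°.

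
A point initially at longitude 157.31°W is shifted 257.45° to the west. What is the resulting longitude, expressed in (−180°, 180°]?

Start at -157.31°; shift −257.45° → -414.76°.
-414.76° lies outside (−180°, 180°]; add 360° → -54.76°.

54.76°W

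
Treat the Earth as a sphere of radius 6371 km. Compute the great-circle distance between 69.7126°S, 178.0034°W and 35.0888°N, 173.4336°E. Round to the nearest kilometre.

11674 km

Δλ = 173.4336 − -178.0034 = 351.4370°; wrapped into (−180°, 180°]: -8.5630°.
Δφ = 35.0888 − -69.7126 = 104.8014°.
a = sin²(Δφ/2) + cos φ₁ · cos φ₂ · sin²(Δλ/2) = 0.629316.
c = 2·atan2(√a, √(1−a)) = 1.83240 rad → d = 6371·c ≈ 11674.23 km.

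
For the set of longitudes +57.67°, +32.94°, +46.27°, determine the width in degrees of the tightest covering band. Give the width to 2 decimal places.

24.73°

Sort the longitudes: +32.94°, +46.27°, +57.67°.
Eastward gaps between consecutive values (wrapping around): 13.33°, 11.40°, 335.27°.
Largest gap = 335.27° ⇒ minimal covering band is its complement: 360° − 335.27° = 24.73°.
Band runs from +32.94° eastward to +57.67°.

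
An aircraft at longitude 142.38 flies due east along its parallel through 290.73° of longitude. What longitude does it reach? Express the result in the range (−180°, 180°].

+73.11°

Start at +142.38°; shift +290.73° → +433.11°.
+433.11° lies outside (−180°, 180°]; subtract 360° → +73.11°.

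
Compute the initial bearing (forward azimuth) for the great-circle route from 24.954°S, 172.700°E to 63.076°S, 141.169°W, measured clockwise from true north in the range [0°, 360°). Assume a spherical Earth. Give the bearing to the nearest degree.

154°

Δλ = -141.169 − 172.700 = -313.869°; wrapped into (−180°, 180°]: 46.131°.
θ = atan2( sin Δλ · cos φ₂ , cos φ₁ · sin φ₂ − sin φ₁ · cos φ₂ · cos Δλ )
  = atan2(0.32644, -0.67598) = 154.223° → normalised to [0°, 360°): 154.223°.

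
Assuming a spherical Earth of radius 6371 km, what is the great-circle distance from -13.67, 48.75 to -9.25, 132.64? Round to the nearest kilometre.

Δλ = 132.64 − 48.75 = 83.89°.
Δφ = -9.25 − -13.67 = 4.42°.
a = sin²(Δφ/2) + cos φ₁ · cos φ₂ · sin²(Δλ/2) = 0.429967.
c = 2·atan2(√a, √(1−a)) = 1.43027 rad → d = 6371·c ≈ 9112.24 km.

9112 km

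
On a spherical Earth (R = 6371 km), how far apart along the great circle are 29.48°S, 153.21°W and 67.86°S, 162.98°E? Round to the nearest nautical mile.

Δλ = 162.98 − -153.21 = 316.19°; wrapped into (−180°, 180°]: -43.81°.
Δφ = -67.86 − -29.48 = -38.38°.
a = sin²(Δφ/2) + cos φ₁ · cos φ₂ · sin²(Δλ/2) = 0.153707.
c = 2·atan2(√a, √(1−a)) = 0.80573 rad → d = 6371·c ≈ 5133.29 km ≈ 2771.75 nmi.

2772 nmi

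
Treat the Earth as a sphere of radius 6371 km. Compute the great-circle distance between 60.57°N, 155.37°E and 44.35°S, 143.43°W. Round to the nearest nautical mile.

6969 nmi

Δλ = -143.43 − 155.37 = -298.80°; wrapped into (−180°, 180°]: 61.20°.
Δφ = -44.35 − 60.57 = -104.92°.
a = sin²(Δφ/2) + cos φ₁ · cos φ₂ · sin²(Δλ/2) = 0.719781.
c = 2·atan2(√a, √(1−a)) = 2.02591 rad → d = 6371·c ≈ 12907.06 km ≈ 6969.26 nmi.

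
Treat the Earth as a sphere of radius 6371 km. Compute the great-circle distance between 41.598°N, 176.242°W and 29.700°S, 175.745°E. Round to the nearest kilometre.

Δλ = 175.745 − -176.242 = 351.987°; wrapped into (−180°, 180°]: -8.013°.
Δφ = -29.700 − 41.598 = -71.298°.
a = sin²(Δφ/2) + cos φ₁ · cos φ₂ · sin²(Δλ/2) = 0.342848.
c = 2·atan2(√a, √(1−a)) = 1.25107 rad → d = 6371·c ≈ 7970.59 km.

7971 km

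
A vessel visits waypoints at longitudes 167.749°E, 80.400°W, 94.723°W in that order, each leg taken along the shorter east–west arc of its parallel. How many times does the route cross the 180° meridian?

Leg 1: +167.749° → -80.400°, shortest Δλ = 111.851° (east) — crosses 180°.
Leg 2: -80.400° → -94.723°, shortest Δλ = -14.323° (west) — does not cross 180°.
Total crossings: 1.

1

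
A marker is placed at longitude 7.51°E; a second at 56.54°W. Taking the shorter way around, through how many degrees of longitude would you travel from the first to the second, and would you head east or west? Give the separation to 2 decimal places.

Raw difference: -56.54 − 7.51 = -64.05°.
Normalise into (−180°, 180°]: -64.05° stays -64.05°.
Negative ⇒ the second point lies to the west; separation 64.05°.

64.05° west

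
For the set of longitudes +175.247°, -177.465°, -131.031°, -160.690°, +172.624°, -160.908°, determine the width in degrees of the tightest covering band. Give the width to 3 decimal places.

Sort the longitudes: -177.465°, -160.908°, -160.690°, -131.031°, +172.624°, +175.247°.
Eastward gaps between consecutive values (wrapping around): 16.557°, 0.218°, 29.659°, 303.655°, 2.623°, 7.288°.
Largest gap = 303.655° ⇒ minimal covering band is its complement: 360° − 303.655° = 56.345°.
Band runs from +172.624° eastward to -131.031°, crossing the antimeridian.

56.345°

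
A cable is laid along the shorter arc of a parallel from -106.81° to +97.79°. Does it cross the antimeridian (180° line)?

Naïve |97.79 − -106.81| = 204.6° > 180°, so the shorter arc goes the other way round — across 180°.
Signed shortest Δλ = ((97.79 − -106.81 + 180) mod 360) − 180 = -155.4°.
Going west by 155.4° from -106.81° passes through 180° before reaching +97.79°.

Yes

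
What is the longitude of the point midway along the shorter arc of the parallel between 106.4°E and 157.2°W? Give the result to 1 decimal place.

154.6°E

Signed shortest Δλ from +106.4° to -157.2° is +96.4°.
Midpoint longitude = +106.4° + (+96.4°)/2 = +106.4° + 48.2° = +154.6°.
(The naïve average (+106.4 + -157.2)/2 = -25.4° is on the wrong side of the globe.)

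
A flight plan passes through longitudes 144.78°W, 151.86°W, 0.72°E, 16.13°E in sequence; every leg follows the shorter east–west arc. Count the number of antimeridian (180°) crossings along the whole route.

0

Leg 1: -144.78° → -151.86°, shortest Δλ = -7.08° (west) — does not cross 180°.
Leg 2: -151.86° → +0.72°, shortest Δλ = 152.58° (east) — does not cross 180°.
Leg 3: +0.72° → +16.13°, shortest Δλ = 15.41° (east) — does not cross 180°.
Total crossings: 0.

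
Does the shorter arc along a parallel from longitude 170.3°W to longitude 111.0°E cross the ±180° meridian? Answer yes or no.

Yes

Naïve |111.0 − -170.3| = 281.3° > 180°, so the shorter arc goes the other way round — across 180°.
Signed shortest Δλ = ((111.0 − -170.3 + 180) mod 360) − 180 = -78.7°.
Going west by 78.7° from -170.3° passes through 180° before reaching +111.0°.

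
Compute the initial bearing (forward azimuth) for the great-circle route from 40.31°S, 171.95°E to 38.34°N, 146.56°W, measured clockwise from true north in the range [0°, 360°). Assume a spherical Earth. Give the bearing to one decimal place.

Δλ = -146.56 − 171.95 = -318.51°; wrapped into (−180°, 180°]: 41.49°.
θ = atan2( sin Δλ · cos φ₂ , cos φ₁ · sin φ₂ − sin φ₁ · cos φ₂ · cos Δλ )
  = atan2(0.51962, 0.85312) = 31.345° → normalised to [0°, 360°): 31.345°.

31.3°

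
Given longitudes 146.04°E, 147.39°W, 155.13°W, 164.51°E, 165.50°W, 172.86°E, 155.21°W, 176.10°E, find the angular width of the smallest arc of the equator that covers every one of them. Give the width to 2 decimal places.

66.57°

Sort the longitudes: -165.50°, -155.21°, -155.13°, -147.39°, +146.04°, +164.51°, +172.86°, +176.10°.
Eastward gaps between consecutive values (wrapping around): 10.29°, 0.08°, 7.74°, 293.43°, 18.47°, 8.35°, 3.24°, 18.40°.
Largest gap = 293.43° ⇒ minimal covering band is its complement: 360° − 293.43° = 66.57°.
Band runs from +146.04° eastward to -147.39°, crossing the antimeridian.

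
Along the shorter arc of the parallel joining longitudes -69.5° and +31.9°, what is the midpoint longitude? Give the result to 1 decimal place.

Signed shortest Δλ from -69.5° to +31.9° is +101.4°.
Midpoint longitude = -69.5° + (+101.4°)/2 = -69.5° + 50.7° = -18.8°.

-18.8°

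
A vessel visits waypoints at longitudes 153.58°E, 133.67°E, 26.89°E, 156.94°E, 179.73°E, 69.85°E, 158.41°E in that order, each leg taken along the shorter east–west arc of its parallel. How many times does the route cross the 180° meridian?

Leg 1: +153.58° → +133.67°, shortest Δλ = -19.91° (west) — does not cross 180°.
Leg 2: +133.67° → +26.89°, shortest Δλ = -106.78° (west) — does not cross 180°.
Leg 3: +26.89° → +156.94°, shortest Δλ = 130.05° (east) — does not cross 180°.
Leg 4: +156.94° → +179.73°, shortest Δλ = 22.79° (east) — does not cross 180°.
Leg 5: +179.73° → +69.85°, shortest Δλ = -109.88° (west) — does not cross 180°.
Leg 6: +69.85° → +158.41°, shortest Δλ = 88.56° (east) — does not cross 180°.
Total crossings: 0.

0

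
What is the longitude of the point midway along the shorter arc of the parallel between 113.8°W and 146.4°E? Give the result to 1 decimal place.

163.7°W

Signed shortest Δλ from -113.8° to +146.4° is -99.8°.
Midpoint longitude = -113.8° + (-99.8°)/2 = -113.8° − 49.9° = -163.7°.
(The naïve average (-113.8 + +146.4)/2 = 16.3° is on the wrong side of the globe.)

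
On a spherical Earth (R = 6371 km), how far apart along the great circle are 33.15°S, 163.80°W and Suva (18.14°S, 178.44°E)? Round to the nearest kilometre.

Δλ = 178.44 − -163.80 = 342.24°; wrapped into (−180°, 180°]: -17.76°.
Δφ = -18.14 − -33.15 = 15.01°.
a = sin²(Δφ/2) + cos φ₁ · cos φ₂ · sin²(Δλ/2) = 0.036019.
c = 2·atan2(√a, √(1−a)) = 0.38189 rad → d = 6371·c ≈ 2433.00 km.

2433 km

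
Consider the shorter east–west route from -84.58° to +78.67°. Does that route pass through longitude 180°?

Signed shortest Δλ = ((78.67 − -84.58 + 180) mod 360) − 180 = 163.25°.
Going east by 163.25° from -84.58° reaches +78.67° without touching 180°.

No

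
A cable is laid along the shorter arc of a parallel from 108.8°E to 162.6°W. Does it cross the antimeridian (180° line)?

Naïve |-162.6 − 108.8| = 271.4° > 180°, so the shorter arc goes the other way round — across 180°.
Signed shortest Δλ = ((-162.6 − 108.8 + 180) mod 360) − 180 = 88.6°.
Going east by 88.6° from +108.8° passes through 180° before reaching -162.6°.

Yes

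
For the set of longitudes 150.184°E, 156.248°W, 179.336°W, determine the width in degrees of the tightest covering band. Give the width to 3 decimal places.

53.568°

Sort the longitudes: -179.336°, -156.248°, +150.184°.
Eastward gaps between consecutive values (wrapping around): 23.088°, 306.432°, 30.480°.
Largest gap = 306.432° ⇒ minimal covering band is its complement: 360° − 306.432° = 53.568°.
Band runs from +150.184° eastward to -156.248°, crossing the antimeridian.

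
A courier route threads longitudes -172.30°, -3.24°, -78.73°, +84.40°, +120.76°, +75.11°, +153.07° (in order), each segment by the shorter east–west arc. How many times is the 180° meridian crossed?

0

Leg 1: -172.30° → -3.24°, shortest Δλ = 169.06° (east) — does not cross 180°.
Leg 2: -3.24° → -78.73°, shortest Δλ = -75.49° (west) — does not cross 180°.
Leg 3: -78.73° → +84.40°, shortest Δλ = 163.13° (east) — does not cross 180°.
Leg 4: +84.40° → +120.76°, shortest Δλ = 36.36° (east) — does not cross 180°.
Leg 5: +120.76° → +75.11°, shortest Δλ = -45.65° (west) — does not cross 180°.
Leg 6: +75.11° → +153.07°, shortest Δλ = 77.96° (east) — does not cross 180°.
Total crossings: 0.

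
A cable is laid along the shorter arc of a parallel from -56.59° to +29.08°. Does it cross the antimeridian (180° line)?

Signed shortest Δλ = ((29.08 − -56.59 + 180) mod 360) − 180 = 85.67°.
Going east by 85.67° from -56.59° reaches +29.08° without touching 180°.

No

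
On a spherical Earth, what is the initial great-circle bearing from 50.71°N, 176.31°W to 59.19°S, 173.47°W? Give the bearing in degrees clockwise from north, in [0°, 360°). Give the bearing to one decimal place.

Δλ = -173.47 − -176.31 = 2.84°.
θ = atan2( sin Δλ · cos φ₂ , cos φ₁ · sin φ₂ − sin φ₁ · cos φ₂ · cos Δλ )
  = atan2(0.02538, -0.93980) = 178.453° → normalised to [0°, 360°): 178.453°.

178.5°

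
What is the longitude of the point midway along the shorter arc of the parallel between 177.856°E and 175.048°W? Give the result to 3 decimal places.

Signed shortest Δλ from +177.856° to -175.048° is +7.096°.
Midpoint longitude = +177.856° + (+7.096°)/2 = +177.856° + 3.548° = +181.404°.
Normalise into (−180°, 180°]: -178.596°.
(The naïve average (+177.856 + -175.048)/2 = 1.404° is on the wrong side of the globe.)

178.596°W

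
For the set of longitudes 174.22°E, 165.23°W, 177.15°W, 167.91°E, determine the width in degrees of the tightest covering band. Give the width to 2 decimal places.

Sort the longitudes: -177.15°, -165.23°, +167.91°, +174.22°.
Eastward gaps between consecutive values (wrapping around): 11.92°, 333.14°, 6.31°, 8.63°.
Largest gap = 333.14° ⇒ minimal covering band is its complement: 360° − 333.14° = 26.86°.
Band runs from +167.91° eastward to -165.23°, crossing the antimeridian.

26.86°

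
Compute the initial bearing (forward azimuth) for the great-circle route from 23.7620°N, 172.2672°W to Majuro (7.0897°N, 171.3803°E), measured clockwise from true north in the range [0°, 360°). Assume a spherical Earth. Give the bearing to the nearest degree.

Δλ = 171.3803 − -172.2672 = 343.6475°; wrapped into (−180°, 180°]: -16.3525°.
θ = atan2( sin Δλ · cos φ₂ , cos φ₁ · sin φ₂ − sin φ₁ · cos φ₂ · cos Δλ )
  = atan2(-0.27939, -0.27072) = -134.097° → normalised to [0°, 360°): 225.903°.

226°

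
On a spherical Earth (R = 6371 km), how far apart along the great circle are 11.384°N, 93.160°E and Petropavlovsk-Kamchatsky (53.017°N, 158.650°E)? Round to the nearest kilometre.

7370 km

Δλ = 158.650 − 93.160 = 65.490°.
Δφ = 53.017 − 11.384 = 41.633°.
a = sin²(Δφ/2) + cos φ₁ · cos φ₂ · sin²(Δλ/2) = 0.298836.
c = 2·atan2(√a, √(1−a)) = 1.15674 rad → d = 6371·c ≈ 7369.57 km.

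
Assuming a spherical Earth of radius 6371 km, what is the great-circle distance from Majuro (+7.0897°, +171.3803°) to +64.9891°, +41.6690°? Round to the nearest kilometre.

11007 km

Δλ = 41.6690 − 171.3803 = -129.7113°.
Δφ = 64.9891 − 7.0897 = 57.8994°.
a = sin²(Δφ/2) + cos φ₁ · cos φ₂ · sin²(Δλ/2) = 0.578107.
c = 2·atan2(√a, √(1−a)) = 1.72765 rad → d = 6371·c ≈ 11006.88 km.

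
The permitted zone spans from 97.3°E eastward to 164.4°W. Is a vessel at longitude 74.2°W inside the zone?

No

Band width going east from +97.3° to -164.4°: ((-164.4 − 97.3) mod 360) = 98.3°.
Offset of -74.2° east of the west edge: ((-74.2 − 97.3) mod 360) = 188.5°.
188.5° > 98.3° ⇒ outside.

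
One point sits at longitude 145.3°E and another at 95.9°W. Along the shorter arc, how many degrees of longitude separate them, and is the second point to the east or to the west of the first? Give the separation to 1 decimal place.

Raw difference: -95.9 − 145.3 = -241.2°.
Normalise into (−180°, 180°]: -241.2° + 360° = 118.8°.
Positive ⇒ the second point lies to the east; separation 118.8°.

118.8° east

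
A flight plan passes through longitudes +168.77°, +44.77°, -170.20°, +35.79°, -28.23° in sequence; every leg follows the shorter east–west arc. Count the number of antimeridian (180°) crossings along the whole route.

Leg 1: +168.77° → +44.77°, shortest Δλ = -124.0° (west) — does not cross 180°.
Leg 2: +44.77° → -170.20°, shortest Δλ = 145.03° (east) — crosses 180°.
Leg 3: -170.20° → +35.79°, shortest Δλ = -154.01° (west) — crosses 180°.
Leg 4: +35.79° → -28.23°, shortest Δλ = -64.02° (west) — does not cross 180°.
Total crossings: 2.

2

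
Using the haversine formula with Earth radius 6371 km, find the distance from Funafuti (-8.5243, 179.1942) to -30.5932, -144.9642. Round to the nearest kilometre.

4453 km

Δλ = -144.9642 − 179.1942 = -324.1584°; wrapped into (−180°, 180°]: 35.8416°.
Δφ = -30.5932 − -8.5243 = -22.0689°.
a = sin²(Δφ/2) + cos φ₁ · cos φ₂ · sin²(Δλ/2) = 0.117235.
c = 2·atan2(√a, √(1−a)) = 0.69893 rad → d = 6371·c ≈ 4452.88 km.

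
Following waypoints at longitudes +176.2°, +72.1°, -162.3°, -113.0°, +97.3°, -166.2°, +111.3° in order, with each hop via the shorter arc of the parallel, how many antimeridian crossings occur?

4

Leg 1: +176.2° → +72.1°, shortest Δλ = -104.1° (west) — does not cross 180°.
Leg 2: +72.1° → -162.3°, shortest Δλ = 125.6° (east) — crosses 180°.
Leg 3: -162.3° → -113.0°, shortest Δλ = 49.3° (east) — does not cross 180°.
Leg 4: -113.0° → +97.3°, shortest Δλ = -149.7° (west) — crosses 180°.
Leg 5: +97.3° → -166.2°, shortest Δλ = 96.5° (east) — crosses 180°.
Leg 6: -166.2° → +111.3°, shortest Δλ = -82.5° (west) — crosses 180°.
Total crossings: 4.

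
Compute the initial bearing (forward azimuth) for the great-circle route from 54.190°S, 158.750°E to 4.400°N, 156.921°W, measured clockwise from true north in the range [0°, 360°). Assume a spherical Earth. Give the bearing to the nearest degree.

48°

Δλ = -156.921 − 158.750 = -315.671°; wrapped into (−180°, 180°]: 44.329°.
θ = atan2( sin Δλ · cos φ₂ , cos φ₁ · sin φ₂ − sin φ₁ · cos φ₂ · cos Δλ )
  = atan2(0.69672, 0.62329) = 48.184° → normalised to [0°, 360°): 48.184°.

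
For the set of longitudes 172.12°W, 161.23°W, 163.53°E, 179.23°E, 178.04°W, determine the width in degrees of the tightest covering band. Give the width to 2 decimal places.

Sort the longitudes: -178.04°, -172.12°, -161.23°, +163.53°, +179.23°.
Eastward gaps between consecutive values (wrapping around): 5.92°, 10.89°, 324.76°, 15.70°, 2.73°.
Largest gap = 324.76° ⇒ minimal covering band is its complement: 360° − 324.76° = 35.24°.
Band runs from +163.53° eastward to -161.23°, crossing the antimeridian.

35.24°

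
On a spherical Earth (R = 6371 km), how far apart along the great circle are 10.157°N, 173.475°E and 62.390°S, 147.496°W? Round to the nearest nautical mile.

Δλ = -147.496 − 173.475 = -320.971°; wrapped into (−180°, 180°]: 39.029°.
Δφ = -62.390 − 10.157 = -72.547°.
a = sin²(Δφ/2) + cos φ₁ · cos φ₂ · sin²(Δλ/2) = 0.400943.
c = 2·atan2(√a, √(1−a)) = 1.37136 rad → d = 6371·c ≈ 8736.95 km ≈ 4717.57 nmi.

4718 nmi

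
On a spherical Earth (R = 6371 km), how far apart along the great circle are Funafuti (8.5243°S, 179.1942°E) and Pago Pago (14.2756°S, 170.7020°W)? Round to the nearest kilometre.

Δλ = -170.7020 − 179.1942 = -349.8962°; wrapped into (−180°, 180°]: 10.1038°.
Δφ = -14.2756 − -8.5243 = -5.7513°.
a = sin²(Δφ/2) + cos φ₁ · cos φ₂ · sin²(Δλ/2) = 0.009949.
c = 2·atan2(√a, √(1−a)) = 0.19982 rad → d = 6371·c ≈ 1273.04 km.

1273 km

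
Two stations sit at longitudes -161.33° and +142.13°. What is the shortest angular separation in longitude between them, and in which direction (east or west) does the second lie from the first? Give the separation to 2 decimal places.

56.54° west

Raw difference: 142.13 − -161.33 = 303.46°.
Normalise into (−180°, 180°]: 303.46° − 360° = -56.54°.
Negative ⇒ the second point lies to the west; separation 56.54°.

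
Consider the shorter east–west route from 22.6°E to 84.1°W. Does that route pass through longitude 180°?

No

Signed shortest Δλ = ((-84.1 − 22.6 + 180) mod 360) − 180 = -106.7°.
Going west by 106.7° from +22.6° reaches -84.1° without touching 180°.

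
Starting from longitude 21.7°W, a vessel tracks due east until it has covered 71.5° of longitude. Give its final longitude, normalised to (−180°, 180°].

49.8°E

Start at -21.7°; shift +71.5° → +49.8°.
+49.8° already lies in (−180°, 180°].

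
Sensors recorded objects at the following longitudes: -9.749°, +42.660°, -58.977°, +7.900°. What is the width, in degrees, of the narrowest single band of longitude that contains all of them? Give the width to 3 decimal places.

101.637°

Sort the longitudes: -58.977°, -9.749°, +7.900°, +42.660°.
Eastward gaps between consecutive values (wrapping around): 49.228°, 17.649°, 34.760°, 258.363°.
Largest gap = 258.363° ⇒ minimal covering band is its complement: 360° − 258.363° = 101.637°.
Band runs from -58.977° eastward to +42.660°.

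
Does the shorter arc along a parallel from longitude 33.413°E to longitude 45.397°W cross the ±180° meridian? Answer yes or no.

Signed shortest Δλ = ((-45.397 − 33.413 + 180) mod 360) − 180 = -78.81°.
Going west by 78.81° from +33.413° reaches -45.397° without touching 180°.

No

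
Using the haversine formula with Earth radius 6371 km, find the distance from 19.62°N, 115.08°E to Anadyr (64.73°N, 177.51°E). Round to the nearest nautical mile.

Δλ = 177.51 − 115.08 = 62.43°.
Δφ = 64.73 − 19.62 = 45.11°.
a = sin²(Δφ/2) + cos φ₁ · cos φ₂ · sin²(Δλ/2) = 0.255124.
c = 2·atan2(√a, √(1−a)) = 1.05899 rad → d = 6371·c ≈ 6746.83 km ≈ 3642.99 nmi.

3643 nmi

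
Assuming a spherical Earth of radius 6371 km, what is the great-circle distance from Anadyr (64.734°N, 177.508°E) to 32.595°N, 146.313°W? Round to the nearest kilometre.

4334 km

Δλ = -146.313 − 177.508 = -323.821°; wrapped into (−180°, 180°]: 36.179°.
Δφ = 32.595 − 64.734 = -32.139°.
a = sin²(Δφ/2) + cos φ₁ · cos φ₂ · sin²(Δλ/2) = 0.111289.
c = 2·atan2(√a, √(1−a)) = 0.68024 rad → d = 6371·c ≈ 4333.81 km.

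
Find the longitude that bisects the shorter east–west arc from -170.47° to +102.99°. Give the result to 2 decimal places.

+146.26°

Signed shortest Δλ from -170.47° to +102.99° is -86.54°.
Midpoint longitude = -170.47° + (-86.54°)/2 = -170.47° − 43.27° = -213.74°.
Normalise into (−180°, 180°]: +146.26°.
(The naïve average (-170.47 + +102.99)/2 = -33.74° is on the wrong side of the globe.)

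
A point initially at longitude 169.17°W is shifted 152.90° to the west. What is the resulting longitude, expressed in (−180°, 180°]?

37.93°E

Start at -169.17°; shift −152.90° → -322.07°.
-322.07° lies outside (−180°, 180°]; add 360° → +37.93°.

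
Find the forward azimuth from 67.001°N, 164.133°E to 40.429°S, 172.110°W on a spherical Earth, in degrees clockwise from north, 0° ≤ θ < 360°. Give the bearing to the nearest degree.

161°

Δλ = -172.110 − 164.133 = -336.243°; wrapped into (−180°, 180°]: 23.757°.
θ = atan2( sin Δλ · cos φ₂ , cos φ₁ · sin φ₂ − sin φ₁ · cos φ₂ · cos Δλ )
  = atan2(0.30666, -0.89471) = 161.081° → normalised to [0°, 360°): 161.081°.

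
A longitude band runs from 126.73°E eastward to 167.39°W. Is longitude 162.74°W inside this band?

No

Band width going east from +126.73° to -167.39°: ((-167.39 − 126.73) mod 360) = 65.88°.
Offset of -162.74° east of the west edge: ((-162.74 − 126.73) mod 360) = 70.53°.
70.53° > 65.88° ⇒ outside.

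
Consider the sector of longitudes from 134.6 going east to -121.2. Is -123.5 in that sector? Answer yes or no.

Yes

Band width going east from +134.6° to -121.2°: ((-121.2 − 134.6) mod 360) = 104.2°.
Offset of -123.5° east of the west edge: ((-123.5 − 134.6) mod 360) = 101.9°.
101.9° ≤ 104.2° ⇒ inside.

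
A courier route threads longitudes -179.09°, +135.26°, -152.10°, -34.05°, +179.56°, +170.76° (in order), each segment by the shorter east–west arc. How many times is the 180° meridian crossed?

Leg 1: -179.09° → +135.26°, shortest Δλ = -45.65° (west) — crosses 180°.
Leg 2: +135.26° → -152.10°, shortest Δλ = 72.64° (east) — crosses 180°.
Leg 3: -152.10° → -34.05°, shortest Δλ = 118.05° (east) — does not cross 180°.
Leg 4: -34.05° → +179.56°, shortest Δλ = -146.39° (west) — crosses 180°.
Leg 5: +179.56° → +170.76°, shortest Δλ = -8.8° (west) — does not cross 180°.
Total crossings: 3.

3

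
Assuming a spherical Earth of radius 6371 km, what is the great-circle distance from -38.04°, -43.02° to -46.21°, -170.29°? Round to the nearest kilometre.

Δλ = -170.29 − -43.02 = -127.27°.
Δφ = -46.21 − -38.04 = -8.17°.
a = sin²(Δφ/2) + cos φ₁ · cos φ₂ · sin²(Δλ/2) = 0.442609.
c = 2·atan2(√a, √(1−a)) = 1.45576 rad → d = 6371·c ≈ 9274.65 km.

9275 km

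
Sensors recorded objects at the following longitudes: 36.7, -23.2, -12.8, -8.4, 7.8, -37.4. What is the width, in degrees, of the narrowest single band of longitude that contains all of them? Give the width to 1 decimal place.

74.1°

Sort the longitudes: -37.4°, -23.2°, -12.8°, -8.4°, +7.8°, +36.7°.
Eastward gaps between consecutive values (wrapping around): 14.2°, 10.4°, 4.4°, 16.2°, 28.9°, 285.9°.
Largest gap = 285.9° ⇒ minimal covering band is its complement: 360° − 285.9° = 74.1°.
Band runs from -37.4° eastward to +36.7°.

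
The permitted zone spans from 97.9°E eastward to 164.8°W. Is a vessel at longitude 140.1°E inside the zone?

Band width going east from +97.9° to -164.8°: ((-164.8 − 97.9) mod 360) = 97.3°.
Offset of +140.1° east of the west edge: ((140.1 − 97.9) mod 360) = 42.2°.
42.2° ≤ 97.3° ⇒ inside.

Yes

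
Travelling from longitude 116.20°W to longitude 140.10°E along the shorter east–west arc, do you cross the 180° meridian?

Naïve |140.10 − -116.20| = 256.3° > 180°, so the shorter arc goes the other way round — across 180°.
Signed shortest Δλ = ((140.10 − -116.20 + 180) mod 360) − 180 = -103.7°.
Going west by 103.7° from -116.20° passes through 180° before reaching +140.10°.

Yes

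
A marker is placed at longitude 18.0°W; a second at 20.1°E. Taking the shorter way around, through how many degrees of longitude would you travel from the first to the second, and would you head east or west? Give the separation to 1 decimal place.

38.1° east

Raw difference: 20.1 − -18.0 = 38.1°.
Normalise into (−180°, 180°]: 38.1° stays 38.1°.
Positive ⇒ the second point lies to the east; separation 38.1°.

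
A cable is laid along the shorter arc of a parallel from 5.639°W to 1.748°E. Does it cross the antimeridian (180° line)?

No

Signed shortest Δλ = ((1.748 − -5.639 + 180) mod 360) − 180 = 7.387°.
Going east by 7.387° from -5.639° reaches +1.748° without touching 180°.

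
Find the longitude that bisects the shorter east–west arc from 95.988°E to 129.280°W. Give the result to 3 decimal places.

163.354°E

Signed shortest Δλ from +95.988° to -129.280° is +134.732°.
Midpoint longitude = +95.988° + (+134.732°)/2 = +95.988° + 67.366° = +163.354°.
(The naïve average (+95.988 + -129.280)/2 = -16.646° is on the wrong side of the globe.)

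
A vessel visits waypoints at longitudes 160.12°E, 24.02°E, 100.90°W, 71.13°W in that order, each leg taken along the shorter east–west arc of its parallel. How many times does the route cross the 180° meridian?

0

Leg 1: +160.12° → +24.02°, shortest Δλ = -136.1° (west) — does not cross 180°.
Leg 2: +24.02° → -100.90°, shortest Δλ = -124.92° (west) — does not cross 180°.
Leg 3: -100.90° → -71.13°, shortest Δλ = 29.77° (east) — does not cross 180°.
Total crossings: 0.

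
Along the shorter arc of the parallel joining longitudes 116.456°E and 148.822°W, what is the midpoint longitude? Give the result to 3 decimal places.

163.817°E

Signed shortest Δλ from +116.456° to -148.822° is +94.722°.
Midpoint longitude = +116.456° + (+94.722°)/2 = +116.456° + 47.361° = +163.817°.
(The naïve average (+116.456 + -148.822)/2 = -16.183° is on the wrong side of the globe.)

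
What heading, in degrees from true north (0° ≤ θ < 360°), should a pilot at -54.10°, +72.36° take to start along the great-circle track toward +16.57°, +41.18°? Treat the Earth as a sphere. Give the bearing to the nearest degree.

329°

Δλ = 41.18 − 72.36 = -31.18°.
θ = atan2( sin Δλ · cos φ₂ , cos φ₁ · sin φ₂ − sin φ₁ · cos φ₂ · cos Δλ )
  = atan2(-0.49623, 0.83147) = -30.829° → normalised to [0°, 360°): 329.171°.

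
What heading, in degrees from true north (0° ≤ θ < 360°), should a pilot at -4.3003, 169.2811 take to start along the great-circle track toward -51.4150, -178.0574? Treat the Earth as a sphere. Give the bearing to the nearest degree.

169°

Δλ = -178.0574 − 169.2811 = -347.3385°; wrapped into (−180°, 180°]: 12.6615°.
θ = atan2( sin Δλ · cos φ₂ , cos φ₁ · sin φ₂ − sin φ₁ · cos φ₂ · cos Δλ )
  = atan2(0.13670, -0.73385) = 169.448° → normalised to [0°, 360°): 169.448°.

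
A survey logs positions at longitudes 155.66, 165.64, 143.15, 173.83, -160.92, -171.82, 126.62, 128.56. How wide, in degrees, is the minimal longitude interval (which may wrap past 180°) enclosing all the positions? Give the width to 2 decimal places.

72.46°

Sort the longitudes: -171.82°, -160.92°, +126.62°, +128.56°, +143.15°, +155.66°, +165.64°, +173.83°.
Eastward gaps between consecutive values (wrapping around): 10.90°, 287.54°, 1.94°, 14.59°, 12.51°, 9.98°, 8.19°, 14.35°.
Largest gap = 287.54° ⇒ minimal covering band is its complement: 360° − 287.54° = 72.46°.
Band runs from +126.62° eastward to -160.92°, crossing the antimeridian.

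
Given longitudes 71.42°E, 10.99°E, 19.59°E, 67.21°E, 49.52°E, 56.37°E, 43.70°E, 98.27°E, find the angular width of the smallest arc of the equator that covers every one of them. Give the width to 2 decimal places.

87.28°

Sort the longitudes: +10.99°, +19.59°, +43.70°, +49.52°, +56.37°, +67.21°, +71.42°, +98.27°.
Eastward gaps between consecutive values (wrapping around): 8.60°, 24.11°, 5.82°, 6.85°, 10.84°, 4.21°, 26.85°, 272.72°.
Largest gap = 272.72° ⇒ minimal covering band is its complement: 360° − 272.72° = 87.28°.
Band runs from +10.99° eastward to +98.27°.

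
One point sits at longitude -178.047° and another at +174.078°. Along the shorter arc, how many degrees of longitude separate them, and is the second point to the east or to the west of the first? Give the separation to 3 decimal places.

7.875° west

Raw difference: 174.078 − -178.047 = 352.125°.
Normalise into (−180°, 180°]: 352.125° − 360° = -7.875°.
Negative ⇒ the second point lies to the west; separation 7.875°.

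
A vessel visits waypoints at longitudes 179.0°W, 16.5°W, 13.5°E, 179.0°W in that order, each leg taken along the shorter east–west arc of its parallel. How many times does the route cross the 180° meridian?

Leg 1: -179.0° → -16.5°, shortest Δλ = 162.5° (east) — does not cross 180°.
Leg 2: -16.5° → +13.5°, shortest Δλ = 30.0° (east) — does not cross 180°.
Leg 3: +13.5° → -179.0°, shortest Δλ = 167.5° (east) — crosses 180°.
Total crossings: 1.

1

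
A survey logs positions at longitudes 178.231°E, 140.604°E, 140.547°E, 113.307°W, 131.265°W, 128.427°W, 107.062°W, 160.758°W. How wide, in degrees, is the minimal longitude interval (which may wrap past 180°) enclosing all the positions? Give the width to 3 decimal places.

Sort the longitudes: -160.758°, -131.265°, -128.427°, -113.307°, -107.062°, +140.547°, +140.604°, +178.231°.
Eastward gaps between consecutive values (wrapping around): 29.493°, 2.838°, 15.120°, 6.245°, 247.609°, 0.057°, 37.627°, 21.011°.
Largest gap = 247.609° ⇒ minimal covering band is its complement: 360° − 247.609° = 112.391°.
Band runs from +140.547° eastward to -107.062°, crossing the antimeridian.

112.391°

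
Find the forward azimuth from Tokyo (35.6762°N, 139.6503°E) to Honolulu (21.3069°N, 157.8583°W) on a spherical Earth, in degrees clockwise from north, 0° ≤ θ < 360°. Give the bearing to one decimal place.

Δλ = -157.8583 − 139.6503 = -297.5086°; wrapped into (−180°, 180°]: 62.4914°.
θ = atan2( sin Δλ · cos φ₂ , cos φ₁ · sin φ₂ − sin φ₁ · cos φ₂ · cos Δλ )
  = atan2(0.82632, 0.04421) = 86.937° → normalised to [0°, 360°): 86.937°.

86.9°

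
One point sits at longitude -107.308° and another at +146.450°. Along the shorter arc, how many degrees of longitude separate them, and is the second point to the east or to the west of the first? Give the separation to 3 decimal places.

Raw difference: 146.450 − -107.308 = 253.758°.
Normalise into (−180°, 180°]: 253.758° − 360° = -106.242°.
Negative ⇒ the second point lies to the west; separation 106.242°.

106.242° west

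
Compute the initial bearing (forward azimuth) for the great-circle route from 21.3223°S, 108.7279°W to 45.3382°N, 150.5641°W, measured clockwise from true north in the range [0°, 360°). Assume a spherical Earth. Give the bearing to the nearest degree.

331°

Δλ = -150.5641 − -108.7279 = -41.8362°.
θ = atan2( sin Δλ · cos φ₂ , cos φ₁ · sin φ₂ − sin φ₁ · cos φ₂ · cos Δλ )
  = atan2(-0.46885, 0.85301) = -28.795° → normalised to [0°, 360°): 331.205°.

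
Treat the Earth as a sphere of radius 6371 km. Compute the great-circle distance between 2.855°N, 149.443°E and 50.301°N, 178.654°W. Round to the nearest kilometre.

6066 km

Δλ = -178.654 − 149.443 = -328.097°; wrapped into (−180°, 180°]: 31.903°.
Δφ = 50.301 − 2.855 = 47.446°.
a = sin²(Δφ/2) + cos φ₁ · cos φ₂ · sin²(Δλ/2) = 0.210042.
c = 2·atan2(√a, √(1−a)) = 0.95217 rad → d = 6371·c ≈ 6066.27 km.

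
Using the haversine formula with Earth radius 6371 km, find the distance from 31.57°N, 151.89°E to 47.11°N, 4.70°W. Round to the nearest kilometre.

Δλ = -4.70 − 151.89 = -156.59°.
Δφ = 47.11 − 31.57 = 15.54°.
a = sin²(Δφ/2) + cos φ₁ · cos φ₂ · sin²(Δλ/2) = 0.574278.
c = 2·atan2(√a, √(1−a)) = 1.71991 rad → d = 6371·c ≈ 10957.52 km.

10958 km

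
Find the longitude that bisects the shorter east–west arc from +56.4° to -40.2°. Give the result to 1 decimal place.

+8.1°

Signed shortest Δλ from +56.4° to -40.2° is -96.6°.
Midpoint longitude = +56.4° + (-96.6°)/2 = +56.4° − 48.3° = +8.1°.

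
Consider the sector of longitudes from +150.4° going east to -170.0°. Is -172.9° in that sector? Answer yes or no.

Band width going east from +150.4° to -170.0°: ((-170.0 − 150.4) mod 360) = 39.6°.
Offset of -172.9° east of the west edge: ((-172.9 − 150.4) mod 360) = 36.7°.
36.7° ≤ 39.6° ⇒ inside.

Yes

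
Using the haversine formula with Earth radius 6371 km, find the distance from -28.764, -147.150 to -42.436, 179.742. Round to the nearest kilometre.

3328 km

Δλ = 179.742 − -147.150 = 326.892°; wrapped into (−180°, 180°]: -33.108°.
Δφ = -42.436 − -28.764 = -13.672°.
a = sin²(Δφ/2) + cos φ₁ · cos φ₂ · sin²(Δλ/2) = 0.066687.
c = 2·atan2(√a, √(1−a)) = 0.52240 rad → d = 6371·c ≈ 3328.20 km.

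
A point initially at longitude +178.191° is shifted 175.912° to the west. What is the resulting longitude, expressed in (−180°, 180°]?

Start at +178.191°; shift −175.912° → +2.279°.
+2.279° already lies in (−180°, 180°].

+2.279°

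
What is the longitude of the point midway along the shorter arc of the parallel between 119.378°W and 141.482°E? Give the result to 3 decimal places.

168.948°W

Signed shortest Δλ from -119.378° to +141.482° is -99.140°.
Midpoint longitude = -119.378° + (-99.140°)/2 = -119.378° − 49.570° = -168.948°.
(The naïve average (-119.378 + +141.482)/2 = 11.052° is on the wrong side of the globe.)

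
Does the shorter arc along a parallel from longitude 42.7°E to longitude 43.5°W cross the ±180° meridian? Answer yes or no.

Signed shortest Δλ = ((-43.5 − 42.7 + 180) mod 360) − 180 = -86.2°.
Going west by 86.2° from +42.7° reaches -43.5° without touching 180°.

No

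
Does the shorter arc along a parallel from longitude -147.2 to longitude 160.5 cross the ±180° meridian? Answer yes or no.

Yes

Naïve |160.5 − -147.2| = 307.7° > 180°, so the shorter arc goes the other way round — across 180°.
Signed shortest Δλ = ((160.5 − -147.2 + 180) mod 360) − 180 = -52.3°.
Going west by 52.3° from -147.2° passes through 180° before reaching +160.5°.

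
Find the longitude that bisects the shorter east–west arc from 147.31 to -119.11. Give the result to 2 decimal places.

-165.90°

Signed shortest Δλ from +147.31° to -119.11° is +93.58°.
Midpoint longitude = +147.31° + (+93.58°)/2 = +147.31° + 46.79° = +194.10°.
Normalise into (−180°, 180°]: -165.90°.
(The naïve average (+147.31 + -119.11)/2 = 14.1° is on the wrong side of the globe.)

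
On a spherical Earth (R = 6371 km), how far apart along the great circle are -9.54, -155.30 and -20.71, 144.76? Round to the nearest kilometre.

6519 km

Δλ = 144.76 − -155.30 = 300.06°; wrapped into (−180°, 180°]: -59.94°.
Δφ = -20.71 − -9.54 = -11.17°.
a = sin²(Δφ/2) + cos φ₁ · cos φ₂ · sin²(Δλ/2) = 0.239665.
c = 2·atan2(√a, √(1−a)) = 1.02316 rad → d = 6371·c ≈ 6518.56 km.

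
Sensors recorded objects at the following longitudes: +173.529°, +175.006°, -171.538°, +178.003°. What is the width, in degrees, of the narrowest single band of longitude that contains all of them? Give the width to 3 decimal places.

14.933°

Sort the longitudes: -171.538°, +173.529°, +175.006°, +178.003°.
Eastward gaps between consecutive values (wrapping around): 345.067°, 1.477°, 2.997°, 10.459°.
Largest gap = 345.067° ⇒ minimal covering band is its complement: 360° − 345.067° = 14.933°.
Band runs from +173.529° eastward to -171.538°, crossing the antimeridian.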